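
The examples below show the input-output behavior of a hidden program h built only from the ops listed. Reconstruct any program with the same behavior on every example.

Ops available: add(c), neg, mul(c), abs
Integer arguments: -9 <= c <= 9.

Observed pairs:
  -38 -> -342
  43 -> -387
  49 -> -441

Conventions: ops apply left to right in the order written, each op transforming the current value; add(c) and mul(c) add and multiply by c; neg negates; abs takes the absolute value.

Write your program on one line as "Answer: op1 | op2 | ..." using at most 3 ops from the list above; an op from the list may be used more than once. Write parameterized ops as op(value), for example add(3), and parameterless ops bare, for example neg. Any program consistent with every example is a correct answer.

abs | neg | mul(9)

Check, running the answer program on each example:
  -38 -> 38 -> -38 -> -342
  43 -> 43 -> -43 -> -387
  49 -> 49 -> -49 -> -441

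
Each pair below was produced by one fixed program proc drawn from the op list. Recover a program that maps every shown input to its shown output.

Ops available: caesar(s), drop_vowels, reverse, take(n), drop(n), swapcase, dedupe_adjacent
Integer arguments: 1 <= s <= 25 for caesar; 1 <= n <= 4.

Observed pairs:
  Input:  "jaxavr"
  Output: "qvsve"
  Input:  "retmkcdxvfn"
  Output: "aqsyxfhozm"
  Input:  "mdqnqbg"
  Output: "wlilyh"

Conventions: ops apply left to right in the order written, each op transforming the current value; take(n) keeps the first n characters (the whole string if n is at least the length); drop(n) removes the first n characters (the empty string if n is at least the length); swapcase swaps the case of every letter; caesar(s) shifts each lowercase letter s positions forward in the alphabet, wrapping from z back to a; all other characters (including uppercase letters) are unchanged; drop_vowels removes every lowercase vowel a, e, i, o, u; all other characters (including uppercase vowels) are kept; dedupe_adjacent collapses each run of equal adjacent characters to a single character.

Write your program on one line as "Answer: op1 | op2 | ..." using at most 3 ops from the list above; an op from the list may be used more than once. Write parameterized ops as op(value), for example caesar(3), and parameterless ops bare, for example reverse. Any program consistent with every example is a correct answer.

reverse | drop(1) | caesar(21)

Check, running the answer program on each example:
  "jaxavr" -> "rvaxaj" -> "vaxaj" -> "qvsve"
  "retmkcdxvfn" -> "nfvxdckmter" -> "fvxdckmter" -> "aqsyxfhozm"
  "mdqnqbg" -> "gbqnqdm" -> "bqnqdm" -> "wlilyh"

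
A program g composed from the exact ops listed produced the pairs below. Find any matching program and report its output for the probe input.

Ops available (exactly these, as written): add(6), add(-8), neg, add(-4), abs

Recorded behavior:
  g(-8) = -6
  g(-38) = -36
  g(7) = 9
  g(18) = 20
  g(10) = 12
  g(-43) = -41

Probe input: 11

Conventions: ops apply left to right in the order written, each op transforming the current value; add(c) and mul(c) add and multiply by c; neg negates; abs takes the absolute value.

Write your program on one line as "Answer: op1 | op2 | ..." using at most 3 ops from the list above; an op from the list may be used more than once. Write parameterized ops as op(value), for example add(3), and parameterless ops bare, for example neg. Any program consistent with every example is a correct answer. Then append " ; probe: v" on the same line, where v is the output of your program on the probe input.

add(-4) | add(6) ; probe: 13

Check, running the answer program on each example:
  -8 -> -12 -> -6
  -38 -> -42 -> -36
  7 -> 3 -> 9
  18 -> 14 -> 20
  10 -> 6 -> 12
  -43 -> -47 -> -41
  probe: 11 -> 7 -> 13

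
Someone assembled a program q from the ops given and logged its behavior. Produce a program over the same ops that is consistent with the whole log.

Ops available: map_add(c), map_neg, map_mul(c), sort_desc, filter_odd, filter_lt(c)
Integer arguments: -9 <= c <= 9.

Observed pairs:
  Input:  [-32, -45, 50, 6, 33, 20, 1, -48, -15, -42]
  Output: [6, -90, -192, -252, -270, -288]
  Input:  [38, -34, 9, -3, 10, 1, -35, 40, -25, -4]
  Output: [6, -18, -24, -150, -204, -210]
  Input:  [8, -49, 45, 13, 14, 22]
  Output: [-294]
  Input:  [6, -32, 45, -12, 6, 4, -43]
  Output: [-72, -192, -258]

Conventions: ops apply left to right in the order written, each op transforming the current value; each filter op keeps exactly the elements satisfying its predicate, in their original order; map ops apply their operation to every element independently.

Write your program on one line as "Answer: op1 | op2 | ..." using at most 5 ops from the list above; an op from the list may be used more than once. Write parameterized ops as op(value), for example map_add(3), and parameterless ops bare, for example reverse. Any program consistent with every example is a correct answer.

sort_desc | filter_lt(2) | map_mul(-6) | map_neg

Check, running the answer program on each example:
  [-32, -45, 50, 6, 33, 20, 1, -48, -15, -42] -> [50, 33, 20, 6, 1, -15, -32, -42, -45, -48] -> [1, -15, -32, -42, -45, -48] -> [-6, 90, 192, 252, 270, 288] -> [6, -90, -192, -252, -270, -288]
  [38, -34, 9, -3, 10, 1, -35, 40, -25, -4] -> [40, 38, 10, 9, 1, -3, -4, -25, -34, -35] -> [1, -3, -4, -25, -34, -35] -> [-6, 18, 24, 150, 204, 210] -> [6, -18, -24, -150, -204, -210]
  [8, -49, 45, 13, 14, 22] -> [45, 22, 14, 13, 8, -49] -> [-49] -> [294] -> [-294]
  [6, -32, 45, -12, 6, 4, -43] -> [45, 6, 6, 4, -12, -32, -43] -> [-12, -32, -43] -> [72, 192, 258] -> [-72, -192, -258]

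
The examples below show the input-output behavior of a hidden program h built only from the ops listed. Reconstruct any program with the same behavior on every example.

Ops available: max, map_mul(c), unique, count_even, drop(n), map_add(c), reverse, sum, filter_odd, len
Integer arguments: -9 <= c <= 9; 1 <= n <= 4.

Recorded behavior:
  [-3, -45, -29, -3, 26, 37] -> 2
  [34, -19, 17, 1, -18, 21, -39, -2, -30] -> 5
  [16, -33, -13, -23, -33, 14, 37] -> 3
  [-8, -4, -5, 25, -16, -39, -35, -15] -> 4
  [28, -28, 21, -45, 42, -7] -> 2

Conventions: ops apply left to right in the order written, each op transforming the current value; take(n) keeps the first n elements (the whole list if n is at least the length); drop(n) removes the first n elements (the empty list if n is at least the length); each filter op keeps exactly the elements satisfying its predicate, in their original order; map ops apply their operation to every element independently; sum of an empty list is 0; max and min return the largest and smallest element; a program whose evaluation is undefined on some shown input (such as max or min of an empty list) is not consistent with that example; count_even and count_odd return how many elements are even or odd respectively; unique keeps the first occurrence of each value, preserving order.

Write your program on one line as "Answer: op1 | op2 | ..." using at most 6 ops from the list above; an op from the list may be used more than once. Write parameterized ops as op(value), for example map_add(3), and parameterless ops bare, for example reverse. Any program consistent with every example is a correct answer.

drop(4) | map_mul(3) | map_mul(-7) | reverse | len

Check, running the answer program on each example:
  [-3, -45, -29, -3, 26, 37] -> [26, 37] -> [78, 111] -> [-546, -777] -> [-777, -546] -> 2
  [34, -19, 17, 1, -18, 21, -39, -2, -30] -> [-18, 21, -39, -2, -30] -> [-54, 63, -117, -6, -90] -> [378, -441, 819, 42, 630] -> [630, 42, 819, -441, 378] -> 5
  [16, -33, -13, -23, -33, 14, 37] -> [-33, 14, 37] -> [-99, 42, 111] -> [693, -294, -777] -> [-777, -294, 693] -> 3
  [-8, -4, -5, 25, -16, -39, -35, -15] -> [-16, -39, -35, -15] -> [-48, -117, -105, -45] -> [336, 819, 735, 315] -> [315, 735, 819, 336] -> 4
  [28, -28, 21, -45, 42, -7] -> [42, -7] -> [126, -21] -> [-882, 147] -> [147, -882] -> 2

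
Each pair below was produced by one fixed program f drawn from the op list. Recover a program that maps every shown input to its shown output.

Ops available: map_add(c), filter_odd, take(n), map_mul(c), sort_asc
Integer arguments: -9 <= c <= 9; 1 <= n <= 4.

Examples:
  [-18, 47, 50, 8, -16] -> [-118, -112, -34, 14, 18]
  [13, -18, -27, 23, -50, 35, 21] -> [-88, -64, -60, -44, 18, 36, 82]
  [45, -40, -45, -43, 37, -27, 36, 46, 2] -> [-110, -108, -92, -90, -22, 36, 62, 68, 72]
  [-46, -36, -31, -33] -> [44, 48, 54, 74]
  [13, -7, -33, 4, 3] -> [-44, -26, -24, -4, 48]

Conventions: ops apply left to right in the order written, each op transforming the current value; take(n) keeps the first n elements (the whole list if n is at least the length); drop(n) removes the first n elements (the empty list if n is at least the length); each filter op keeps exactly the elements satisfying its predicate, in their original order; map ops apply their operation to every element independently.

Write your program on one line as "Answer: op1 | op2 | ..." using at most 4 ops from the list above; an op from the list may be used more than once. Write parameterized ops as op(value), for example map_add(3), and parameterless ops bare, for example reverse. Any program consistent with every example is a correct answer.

map_add(9) | sort_asc | map_mul(-2) | sort_asc

Check, running the answer program on each example:
  [-18, 47, 50, 8, -16] -> [-9, 56, 59, 17, -7] -> [-9, -7, 17, 56, 59] -> [18, 14, -34, -112, -118] -> [-118, -112, -34, 14, 18]
  [13, -18, -27, 23, -50, 35, 21] -> [22, -9, -18, 32, -41, 44, 30] -> [-41, -18, -9, 22, 30, 32, 44] -> [82, 36, 18, -44, -60, -64, -88] -> [-88, -64, -60, -44, 18, 36, 82]
  [45, -40, -45, -43, 37, -27, 36, 46, 2] -> [54, -31, -36, -34, 46, -18, 45, 55, 11] -> [-36, -34, -31, -18, 11, 45, 46, 54, 55] -> [72, 68, 62, 36, -22, -90, -92, -108, -110] -> [-110, -108, -92, -90, -22, 36, 62, 68, 72]
  [-46, -36, -31, -33] -> [-37, -27, -22, -24] -> [-37, -27, -24, -22] -> [74, 54, 48, 44] -> [44, 48, 54, 74]
  [13, -7, -33, 4, 3] -> [22, 2, -24, 13, 12] -> [-24, 2, 12, 13, 22] -> [48, -4, -24, -26, -44] -> [-44, -26, -24, -4, 48]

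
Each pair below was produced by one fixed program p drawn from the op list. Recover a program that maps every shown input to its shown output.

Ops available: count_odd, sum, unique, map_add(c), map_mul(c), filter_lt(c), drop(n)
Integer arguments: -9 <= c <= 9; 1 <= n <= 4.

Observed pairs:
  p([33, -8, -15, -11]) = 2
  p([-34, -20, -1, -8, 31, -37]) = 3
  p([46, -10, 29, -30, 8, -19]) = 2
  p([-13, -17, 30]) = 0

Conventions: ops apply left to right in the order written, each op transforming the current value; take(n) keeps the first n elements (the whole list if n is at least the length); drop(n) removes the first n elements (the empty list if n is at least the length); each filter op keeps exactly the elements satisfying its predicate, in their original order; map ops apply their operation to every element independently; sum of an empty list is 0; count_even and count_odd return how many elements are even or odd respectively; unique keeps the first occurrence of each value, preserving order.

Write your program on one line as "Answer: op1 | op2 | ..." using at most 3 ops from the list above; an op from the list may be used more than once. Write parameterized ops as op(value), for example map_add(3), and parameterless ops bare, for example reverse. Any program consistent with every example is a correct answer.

drop(2) | count_odd

Check, running the answer program on each example:
  [33, -8, -15, -11] -> [-15, -11] -> 2
  [-34, -20, -1, -8, 31, -37] -> [-1, -8, 31, -37] -> 3
  [46, -10, 29, -30, 8, -19] -> [29, -30, 8, -19] -> 2
  [-13, -17, 30] -> [30] -> 0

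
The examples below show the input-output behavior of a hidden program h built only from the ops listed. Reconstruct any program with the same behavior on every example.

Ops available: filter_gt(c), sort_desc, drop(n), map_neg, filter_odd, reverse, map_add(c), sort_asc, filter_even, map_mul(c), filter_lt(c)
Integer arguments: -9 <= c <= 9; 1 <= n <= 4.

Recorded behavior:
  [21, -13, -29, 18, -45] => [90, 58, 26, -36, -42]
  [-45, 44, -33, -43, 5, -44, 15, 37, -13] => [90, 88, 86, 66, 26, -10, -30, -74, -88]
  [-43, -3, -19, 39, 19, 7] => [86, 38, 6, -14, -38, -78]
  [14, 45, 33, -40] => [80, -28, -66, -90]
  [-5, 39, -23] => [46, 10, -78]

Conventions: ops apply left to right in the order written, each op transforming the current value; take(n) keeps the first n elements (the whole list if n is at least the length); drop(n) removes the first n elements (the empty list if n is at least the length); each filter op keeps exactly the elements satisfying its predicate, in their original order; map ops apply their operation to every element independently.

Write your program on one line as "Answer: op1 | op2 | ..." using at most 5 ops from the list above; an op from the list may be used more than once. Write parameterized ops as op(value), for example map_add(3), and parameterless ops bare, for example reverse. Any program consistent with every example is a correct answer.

reverse | sort_desc | map_mul(-2) | reverse

Check, running the answer program on each example:
  [21, -13, -29, 18, -45] -> [-45, 18, -29, -13, 21] -> [21, 18, -13, -29, -45] -> [-42, -36, 26, 58, 90] -> [90, 58, 26, -36, -42]
  [-45, 44, -33, -43, 5, -44, 15, 37, -13] -> [-13, 37, 15, -44, 5, -43, -33, 44, -45] -> [44, 37, 15, 5, -13, -33, -43, -44, -45] -> [-88, -74, -30, -10, 26, 66, 86, 88, 90] -> [90, 88, 86, 66, 26, -10, -30, -74, -88]
  [-43, -3, -19, 39, 19, 7] -> [7, 19, 39, -19, -3, -43] -> [39, 19, 7, -3, -19, -43] -> [-78, -38, -14, 6, 38, 86] -> [86, 38, 6, -14, -38, -78]
  [14, 45, 33, -40] -> [-40, 33, 45, 14] -> [45, 33, 14, -40] -> [-90, -66, -28, 80] -> [80, -28, -66, -90]
  [-5, 39, -23] -> [-23, 39, -5] -> [39, -5, -23] -> [-78, 10, 46] -> [46, 10, -78]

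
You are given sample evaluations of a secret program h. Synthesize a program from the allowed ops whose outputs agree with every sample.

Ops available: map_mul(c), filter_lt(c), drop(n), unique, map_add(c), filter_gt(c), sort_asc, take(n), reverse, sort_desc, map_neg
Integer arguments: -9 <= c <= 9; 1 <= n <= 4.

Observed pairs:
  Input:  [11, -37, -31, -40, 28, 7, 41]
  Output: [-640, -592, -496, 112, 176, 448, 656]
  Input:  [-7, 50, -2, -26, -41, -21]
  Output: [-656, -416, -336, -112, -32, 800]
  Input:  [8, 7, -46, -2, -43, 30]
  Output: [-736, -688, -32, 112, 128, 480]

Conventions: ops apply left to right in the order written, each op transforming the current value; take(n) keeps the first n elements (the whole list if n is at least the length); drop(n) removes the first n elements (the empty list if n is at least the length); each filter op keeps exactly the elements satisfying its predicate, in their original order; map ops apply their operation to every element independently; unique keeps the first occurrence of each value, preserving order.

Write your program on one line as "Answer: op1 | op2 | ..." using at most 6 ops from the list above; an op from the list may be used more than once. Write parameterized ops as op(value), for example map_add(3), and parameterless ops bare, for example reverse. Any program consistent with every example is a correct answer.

sort_desc | map_neg | map_mul(-4) | map_mul(4) | sort_asc

Check, running the answer program on each example:
  [11, -37, -31, -40, 28, 7, 41] -> [41, 28, 11, 7, -31, -37, -40] -> [-41, -28, -11, -7, 31, 37, 40] -> [164, 112, 44, 28, -124, -148, -160] -> [656, 448, 176, 112, -496, -592, -640] -> [-640, -592, -496, 112, 176, 448, 656]
  [-7, 50, -2, -26, -41, -21] -> [50, -2, -7, -21, -26, -41] -> [-50, 2, 7, 21, 26, 41] -> [200, -8, -28, -84, -104, -164] -> [800, -32, -112, -336, -416, -656] -> [-656, -416, -336, -112, -32, 800]
  [8, 7, -46, -2, -43, 30] -> [30, 8, 7, -2, -43, -46] -> [-30, -8, -7, 2, 43, 46] -> [120, 32, 28, -8, -172, -184] -> [480, 128, 112, -32, -688, -736] -> [-736, -688, -32, 112, 128, 480]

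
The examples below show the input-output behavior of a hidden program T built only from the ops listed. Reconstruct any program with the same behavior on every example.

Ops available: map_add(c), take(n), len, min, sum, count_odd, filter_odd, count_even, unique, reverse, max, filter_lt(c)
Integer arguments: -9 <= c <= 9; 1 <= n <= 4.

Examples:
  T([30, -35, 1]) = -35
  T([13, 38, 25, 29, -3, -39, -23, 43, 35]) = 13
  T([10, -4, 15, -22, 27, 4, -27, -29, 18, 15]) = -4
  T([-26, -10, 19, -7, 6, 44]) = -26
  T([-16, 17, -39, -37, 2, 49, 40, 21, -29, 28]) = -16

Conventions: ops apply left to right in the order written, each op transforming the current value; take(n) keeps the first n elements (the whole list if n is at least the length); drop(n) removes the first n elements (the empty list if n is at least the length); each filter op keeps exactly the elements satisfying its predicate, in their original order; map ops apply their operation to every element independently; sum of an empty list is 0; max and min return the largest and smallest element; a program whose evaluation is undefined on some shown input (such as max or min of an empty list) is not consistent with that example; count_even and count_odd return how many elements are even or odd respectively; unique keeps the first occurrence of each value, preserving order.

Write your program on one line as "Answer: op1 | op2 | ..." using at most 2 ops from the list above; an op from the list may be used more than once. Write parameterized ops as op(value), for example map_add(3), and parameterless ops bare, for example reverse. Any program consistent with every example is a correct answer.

take(2) | min

Check, running the answer program on each example:
  [30, -35, 1] -> [30, -35] -> -35
  [13, 38, 25, 29, -3, -39, -23, 43, 35] -> [13, 38] -> 13
  [10, -4, 15, -22, 27, 4, -27, -29, 18, 15] -> [10, -4] -> -4
  [-26, -10, 19, -7, 6, 44] -> [-26, -10] -> -26
  [-16, 17, -39, -37, 2, 49, 40, 21, -29, 28] -> [-16, 17] -> -16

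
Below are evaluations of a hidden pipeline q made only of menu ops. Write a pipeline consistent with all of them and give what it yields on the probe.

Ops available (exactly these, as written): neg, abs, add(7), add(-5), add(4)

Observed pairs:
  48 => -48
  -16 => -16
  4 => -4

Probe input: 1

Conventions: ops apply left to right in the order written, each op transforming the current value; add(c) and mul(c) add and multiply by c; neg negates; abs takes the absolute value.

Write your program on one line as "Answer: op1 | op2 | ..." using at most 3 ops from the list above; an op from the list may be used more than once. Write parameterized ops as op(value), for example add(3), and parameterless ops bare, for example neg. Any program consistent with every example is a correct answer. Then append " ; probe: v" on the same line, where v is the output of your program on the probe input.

neg | abs | neg ; probe: -1

Check, running the answer program on each example:
  48 -> -48 -> 48 -> -48
  -16 -> 16 -> 16 -> -16
  4 -> -4 -> 4 -> -4
  probe: 1 -> -1 -> 1 -> -1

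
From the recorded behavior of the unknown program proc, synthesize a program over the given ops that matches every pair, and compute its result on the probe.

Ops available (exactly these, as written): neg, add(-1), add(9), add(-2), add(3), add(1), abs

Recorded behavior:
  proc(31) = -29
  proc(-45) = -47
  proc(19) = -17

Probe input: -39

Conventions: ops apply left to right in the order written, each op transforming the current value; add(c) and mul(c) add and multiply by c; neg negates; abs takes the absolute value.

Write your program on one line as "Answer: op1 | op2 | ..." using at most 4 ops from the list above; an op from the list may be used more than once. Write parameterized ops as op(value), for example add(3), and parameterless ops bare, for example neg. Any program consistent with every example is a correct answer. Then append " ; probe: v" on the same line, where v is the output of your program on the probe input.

add(-2) | abs | neg ; probe: -41

Check, running the answer program on each example:
  31 -> 29 -> 29 -> -29
  -45 -> -47 -> 47 -> -47
  19 -> 17 -> 17 -> -17
  probe: -39 -> -41 -> 41 -> -41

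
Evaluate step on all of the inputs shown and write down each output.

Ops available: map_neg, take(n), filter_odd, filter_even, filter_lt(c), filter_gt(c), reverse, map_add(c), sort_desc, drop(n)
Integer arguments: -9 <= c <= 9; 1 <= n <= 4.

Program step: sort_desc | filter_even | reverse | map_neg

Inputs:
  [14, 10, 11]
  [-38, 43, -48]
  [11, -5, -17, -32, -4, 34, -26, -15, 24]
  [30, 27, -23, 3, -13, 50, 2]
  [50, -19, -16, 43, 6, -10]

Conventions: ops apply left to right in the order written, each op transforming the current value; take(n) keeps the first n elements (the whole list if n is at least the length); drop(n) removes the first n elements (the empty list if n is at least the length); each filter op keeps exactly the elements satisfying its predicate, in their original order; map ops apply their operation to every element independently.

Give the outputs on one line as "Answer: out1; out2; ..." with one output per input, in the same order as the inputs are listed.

Execution, op by op:
  [14, 10, 11] -> [14, 11, 10] -> [14, 10] -> [10, 14] -> [-10, -14]
  [-38, 43, -48] -> [43, -38, -48] -> [-38, -48] -> [-48, -38] -> [48, 38]
  [11, -5, -17, -32, -4, 34, -26, -15, 24] -> [34, 24, 11, -4, -5, -15, -17, -26, -32] -> [34, 24, -4, -26, -32] -> [-32, -26, -4, 24, 34] -> [32, 26, 4, -24, -34]
  [30, 27, -23, 3, -13, 50, 2] -> [50, 30, 27, 3, 2, -13, -23] -> [50, 30, 2] -> [2, 30, 50] -> [-2, -30, -50]
  [50, -19, -16, 43, 6, -10] -> [50, 43, 6, -10, -16, -19] -> [50, 6, -10, -16] -> [-16, -10, 6, 50] -> [16, 10, -6, -50]

[-10, -14]; [48, 38]; [32, 26, 4, -24, -34]; [-2, -30, -50]; [16, 10, -6, -50]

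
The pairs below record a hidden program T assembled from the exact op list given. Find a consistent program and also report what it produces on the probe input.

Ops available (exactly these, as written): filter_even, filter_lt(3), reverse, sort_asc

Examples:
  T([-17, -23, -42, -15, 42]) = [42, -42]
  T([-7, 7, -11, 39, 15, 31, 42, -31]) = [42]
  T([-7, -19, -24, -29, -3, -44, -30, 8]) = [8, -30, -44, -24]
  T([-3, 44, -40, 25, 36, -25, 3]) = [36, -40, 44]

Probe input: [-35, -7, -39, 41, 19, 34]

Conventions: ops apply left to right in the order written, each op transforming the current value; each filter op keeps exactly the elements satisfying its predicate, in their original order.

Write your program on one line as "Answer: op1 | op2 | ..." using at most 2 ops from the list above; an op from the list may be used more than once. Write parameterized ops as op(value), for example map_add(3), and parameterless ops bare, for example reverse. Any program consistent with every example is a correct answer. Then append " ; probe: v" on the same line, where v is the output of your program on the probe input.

filter_even | reverse ; probe: [34]

Check, running the answer program on each example:
  [-17, -23, -42, -15, 42] -> [-42, 42] -> [42, -42]
  [-7, 7, -11, 39, 15, 31, 42, -31] -> [42] -> [42]
  [-7, -19, -24, -29, -3, -44, -30, 8] -> [-24, -44, -30, 8] -> [8, -30, -44, -24]
  [-3, 44, -40, 25, 36, -25, 3] -> [44, -40, 36] -> [36, -40, 44]
  probe: [-35, -7, -39, 41, 19, 34] -> [34] -> [34]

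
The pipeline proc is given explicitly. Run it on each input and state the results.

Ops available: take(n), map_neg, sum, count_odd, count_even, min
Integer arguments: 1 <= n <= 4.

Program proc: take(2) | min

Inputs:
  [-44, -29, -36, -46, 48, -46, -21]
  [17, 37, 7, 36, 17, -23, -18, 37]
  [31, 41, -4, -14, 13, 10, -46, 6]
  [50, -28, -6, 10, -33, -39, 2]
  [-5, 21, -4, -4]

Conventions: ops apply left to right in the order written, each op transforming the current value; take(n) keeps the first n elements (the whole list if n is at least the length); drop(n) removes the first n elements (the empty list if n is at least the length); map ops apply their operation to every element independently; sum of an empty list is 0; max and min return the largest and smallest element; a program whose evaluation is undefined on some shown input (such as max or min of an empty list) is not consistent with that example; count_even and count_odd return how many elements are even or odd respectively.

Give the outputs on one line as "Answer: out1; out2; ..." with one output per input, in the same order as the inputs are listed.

Execution, op by op:
  [-44, -29, -36, -46, 48, -46, -21] -> [-44, -29] -> -44
  [17, 37, 7, 36, 17, -23, -18, 37] -> [17, 37] -> 17
  [31, 41, -4, -14, 13, 10, -46, 6] -> [31, 41] -> 31
  [50, -28, -6, 10, -33, -39, 2] -> [50, -28] -> -28
  [-5, 21, -4, -4] -> [-5, 21] -> -5

-44; 17; 31; -28; -5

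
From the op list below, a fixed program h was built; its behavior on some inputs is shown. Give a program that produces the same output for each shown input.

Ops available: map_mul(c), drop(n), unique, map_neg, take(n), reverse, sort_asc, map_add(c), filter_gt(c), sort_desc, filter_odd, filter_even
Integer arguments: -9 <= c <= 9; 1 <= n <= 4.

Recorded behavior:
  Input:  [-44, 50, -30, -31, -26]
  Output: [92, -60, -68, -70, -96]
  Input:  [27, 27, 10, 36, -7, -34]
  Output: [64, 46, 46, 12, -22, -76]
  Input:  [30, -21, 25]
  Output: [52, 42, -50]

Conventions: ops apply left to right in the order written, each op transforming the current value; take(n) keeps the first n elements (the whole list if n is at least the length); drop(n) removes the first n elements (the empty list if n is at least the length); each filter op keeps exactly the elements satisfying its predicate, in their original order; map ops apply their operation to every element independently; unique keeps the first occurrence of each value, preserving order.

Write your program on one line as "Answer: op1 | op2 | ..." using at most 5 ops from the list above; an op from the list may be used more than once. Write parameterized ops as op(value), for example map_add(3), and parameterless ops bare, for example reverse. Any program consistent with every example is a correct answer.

map_add(-4) | map_mul(2) | sort_asc | sort_desc

Check, running the answer program on each example:
  [-44, 50, -30, -31, -26] -> [-48, 46, -34, -35, -30] -> [-96, 92, -68, -70, -60] -> [-96, -70, -68, -60, 92] -> [92, -60, -68, -70, -96]
  [27, 27, 10, 36, -7, -34] -> [23, 23, 6, 32, -11, -38] -> [46, 46, 12, 64, -22, -76] -> [-76, -22, 12, 46, 46, 64] -> [64, 46, 46, 12, -22, -76]
  [30, -21, 25] -> [26, -25, 21] -> [52, -50, 42] -> [-50, 42, 52] -> [52, 42, -50]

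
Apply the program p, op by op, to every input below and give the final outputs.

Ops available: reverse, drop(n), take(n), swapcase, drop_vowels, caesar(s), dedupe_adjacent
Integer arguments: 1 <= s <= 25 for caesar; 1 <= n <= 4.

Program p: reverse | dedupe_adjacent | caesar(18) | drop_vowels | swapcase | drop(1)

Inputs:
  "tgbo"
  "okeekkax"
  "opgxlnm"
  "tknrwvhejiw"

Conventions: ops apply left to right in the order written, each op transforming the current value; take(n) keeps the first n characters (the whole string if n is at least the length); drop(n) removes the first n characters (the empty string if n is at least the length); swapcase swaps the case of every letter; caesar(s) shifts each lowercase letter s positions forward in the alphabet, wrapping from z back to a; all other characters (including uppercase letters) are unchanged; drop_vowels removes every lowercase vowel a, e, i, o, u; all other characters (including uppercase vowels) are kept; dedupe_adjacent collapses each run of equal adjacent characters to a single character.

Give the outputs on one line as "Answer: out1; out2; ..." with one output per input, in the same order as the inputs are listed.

"TYL"; "SCWCG"; "DPYHG"; "WZNJFCL"

Execution, op by op:
  "tgbo" -> "obgt" -> "obgt" -> "gtyl" -> "gtyl" -> "GTYL" -> "TYL"
  "okeekkax" -> "xakkeeko" -> "xakeko" -> "pscwcg" -> "pscwcg" -> "PSCWCG" -> "SCWCG"
  "opgxlnm" -> "mnlxgpo" -> "mnlxgpo" -> "efdpyhg" -> "fdpyhg" -> "FDPYHG" -> "DPYHG"
  "tknrwvhejiw" -> "wijehvwrnkt" -> "wijehvwrnkt" -> "oabwznojfcl" -> "bwznjfcl" -> "BWZNJFCL" -> "WZNJFCL"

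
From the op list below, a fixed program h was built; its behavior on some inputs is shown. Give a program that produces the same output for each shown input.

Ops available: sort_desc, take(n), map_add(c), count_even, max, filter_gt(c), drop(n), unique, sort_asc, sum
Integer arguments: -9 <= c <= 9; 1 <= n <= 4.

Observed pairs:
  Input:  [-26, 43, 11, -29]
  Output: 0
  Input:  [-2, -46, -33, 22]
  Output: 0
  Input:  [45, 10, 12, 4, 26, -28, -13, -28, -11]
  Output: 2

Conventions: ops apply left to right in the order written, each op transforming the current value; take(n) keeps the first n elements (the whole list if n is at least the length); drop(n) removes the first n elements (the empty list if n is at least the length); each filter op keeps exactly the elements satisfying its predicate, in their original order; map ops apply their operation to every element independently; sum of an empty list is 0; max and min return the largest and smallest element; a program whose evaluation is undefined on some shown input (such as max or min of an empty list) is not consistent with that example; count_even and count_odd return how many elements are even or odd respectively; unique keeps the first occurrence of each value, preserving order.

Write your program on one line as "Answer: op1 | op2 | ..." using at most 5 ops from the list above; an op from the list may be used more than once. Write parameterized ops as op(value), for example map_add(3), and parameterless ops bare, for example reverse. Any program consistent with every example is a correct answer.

filter_gt(9) | sort_desc | drop(2) | sort_asc | count_even

Check, running the answer program on each example:
  [-26, 43, 11, -29] -> [43, 11] -> [43, 11] -> [] -> [] -> 0
  [-2, -46, -33, 22] -> [22] -> [22] -> [] -> [] -> 0
  [45, 10, 12, 4, 26, -28, -13, -28, -11] -> [45, 10, 12, 26] -> [45, 26, 12, 10] -> [12, 10] -> [10, 12] -> 2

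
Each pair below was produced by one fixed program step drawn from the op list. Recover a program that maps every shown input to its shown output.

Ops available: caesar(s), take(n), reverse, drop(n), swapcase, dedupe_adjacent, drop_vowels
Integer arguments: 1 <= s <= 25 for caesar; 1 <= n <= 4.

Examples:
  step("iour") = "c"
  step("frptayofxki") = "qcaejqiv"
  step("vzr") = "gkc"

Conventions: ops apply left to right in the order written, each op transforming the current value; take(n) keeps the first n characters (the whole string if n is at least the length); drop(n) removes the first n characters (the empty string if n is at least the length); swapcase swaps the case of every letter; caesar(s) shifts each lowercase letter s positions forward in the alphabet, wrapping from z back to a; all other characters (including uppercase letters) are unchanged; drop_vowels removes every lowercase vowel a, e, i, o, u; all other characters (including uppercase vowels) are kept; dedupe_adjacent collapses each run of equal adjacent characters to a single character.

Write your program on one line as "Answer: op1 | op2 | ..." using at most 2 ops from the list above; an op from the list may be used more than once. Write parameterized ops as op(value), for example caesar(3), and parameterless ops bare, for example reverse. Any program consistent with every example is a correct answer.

drop_vowels | caesar(11)

Check, running the answer program on each example:
  "iour" -> "r" -> "c"
  "frptayofxki" -> "frptyfxk" -> "qcaejqiv"
  "vzr" -> "vzr" -> "gkc"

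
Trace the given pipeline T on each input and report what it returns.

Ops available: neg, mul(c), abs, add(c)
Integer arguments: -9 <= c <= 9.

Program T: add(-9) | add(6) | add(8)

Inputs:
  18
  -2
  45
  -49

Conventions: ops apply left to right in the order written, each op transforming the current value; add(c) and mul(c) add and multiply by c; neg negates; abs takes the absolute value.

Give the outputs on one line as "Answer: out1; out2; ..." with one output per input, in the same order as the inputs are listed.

Execution, op by op:
  18 -> 9 -> 15 -> 23
  -2 -> -11 -> -5 -> 3
  45 -> 36 -> 42 -> 50
  -49 -> -58 -> -52 -> -44

23; 3; 50; -44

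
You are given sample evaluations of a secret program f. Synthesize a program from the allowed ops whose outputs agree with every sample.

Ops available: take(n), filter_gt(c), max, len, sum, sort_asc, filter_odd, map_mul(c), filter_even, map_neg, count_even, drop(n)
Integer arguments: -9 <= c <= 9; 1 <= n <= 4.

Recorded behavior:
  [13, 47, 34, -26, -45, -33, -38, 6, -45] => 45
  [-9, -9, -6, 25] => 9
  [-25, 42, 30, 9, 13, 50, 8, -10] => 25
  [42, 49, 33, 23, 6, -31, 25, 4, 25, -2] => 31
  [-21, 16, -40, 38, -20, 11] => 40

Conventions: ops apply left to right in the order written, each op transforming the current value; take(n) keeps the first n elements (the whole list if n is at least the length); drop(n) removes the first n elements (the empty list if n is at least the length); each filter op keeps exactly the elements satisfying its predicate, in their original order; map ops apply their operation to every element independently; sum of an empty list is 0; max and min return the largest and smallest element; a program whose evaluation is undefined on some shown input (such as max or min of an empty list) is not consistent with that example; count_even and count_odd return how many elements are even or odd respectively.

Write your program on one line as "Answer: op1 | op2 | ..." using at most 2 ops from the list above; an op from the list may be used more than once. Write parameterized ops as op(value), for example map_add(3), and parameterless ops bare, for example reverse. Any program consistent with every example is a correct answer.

map_neg | max

Check, running the answer program on each example:
  [13, 47, 34, -26, -45, -33, -38, 6, -45] -> [-13, -47, -34, 26, 45, 33, 38, -6, 45] -> 45
  [-9, -9, -6, 25] -> [9, 9, 6, -25] -> 9
  [-25, 42, 30, 9, 13, 50, 8, -10] -> [25, -42, -30, -9, -13, -50, -8, 10] -> 25
  [42, 49, 33, 23, 6, -31, 25, 4, 25, -2] -> [-42, -49, -33, -23, -6, 31, -25, -4, -25, 2] -> 31
  [-21, 16, -40, 38, -20, 11] -> [21, -16, 40, -38, 20, -11] -> 40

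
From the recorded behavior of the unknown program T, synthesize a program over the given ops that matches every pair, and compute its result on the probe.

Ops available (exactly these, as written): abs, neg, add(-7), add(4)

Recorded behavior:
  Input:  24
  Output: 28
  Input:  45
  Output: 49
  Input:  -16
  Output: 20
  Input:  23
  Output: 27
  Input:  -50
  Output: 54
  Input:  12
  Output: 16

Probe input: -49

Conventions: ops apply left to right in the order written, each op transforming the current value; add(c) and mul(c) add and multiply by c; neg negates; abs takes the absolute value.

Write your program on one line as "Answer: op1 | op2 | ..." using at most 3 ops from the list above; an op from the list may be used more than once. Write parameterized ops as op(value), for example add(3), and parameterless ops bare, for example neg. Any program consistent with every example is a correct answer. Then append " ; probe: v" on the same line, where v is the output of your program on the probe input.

abs | add(4) ; probe: 53

Check, running the answer program on each example:
  24 -> 24 -> 28
  45 -> 45 -> 49
  -16 -> 16 -> 20
  23 -> 23 -> 27
  -50 -> 50 -> 54
  12 -> 12 -> 16
  probe: -49 -> 49 -> 53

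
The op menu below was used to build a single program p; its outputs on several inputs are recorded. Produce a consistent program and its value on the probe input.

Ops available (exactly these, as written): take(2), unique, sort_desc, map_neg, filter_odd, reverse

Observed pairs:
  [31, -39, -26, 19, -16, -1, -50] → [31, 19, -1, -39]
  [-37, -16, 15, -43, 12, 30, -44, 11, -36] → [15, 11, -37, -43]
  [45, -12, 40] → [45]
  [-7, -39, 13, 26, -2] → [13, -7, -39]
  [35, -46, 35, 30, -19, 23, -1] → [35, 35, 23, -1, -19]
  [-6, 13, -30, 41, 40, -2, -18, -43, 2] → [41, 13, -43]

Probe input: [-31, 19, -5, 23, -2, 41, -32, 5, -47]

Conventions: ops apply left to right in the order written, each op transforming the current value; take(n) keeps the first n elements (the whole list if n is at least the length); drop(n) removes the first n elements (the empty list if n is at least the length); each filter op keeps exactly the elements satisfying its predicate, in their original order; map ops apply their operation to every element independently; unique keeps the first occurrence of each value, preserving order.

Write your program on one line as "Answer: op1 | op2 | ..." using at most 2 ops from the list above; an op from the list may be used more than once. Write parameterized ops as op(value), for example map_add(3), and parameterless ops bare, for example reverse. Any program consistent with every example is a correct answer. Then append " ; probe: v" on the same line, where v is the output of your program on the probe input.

sort_desc | filter_odd ; probe: [41, 23, 19, 5, -5, -31, -47]

Check, running the answer program on each example:
  [31, -39, -26, 19, -16, -1, -50] -> [31, 19, -1, -16, -26, -39, -50] -> [31, 19, -1, -39]
  [-37, -16, 15, -43, 12, 30, -44, 11, -36] -> [30, 15, 12, 11, -16, -36, -37, -43, -44] -> [15, 11, -37, -43]
  [45, -12, 40] -> [45, 40, -12] -> [45]
  [-7, -39, 13, 26, -2] -> [26, 13, -2, -7, -39] -> [13, -7, -39]
  [35, -46, 35, 30, -19, 23, -1] -> [35, 35, 30, 23, -1, -19, -46] -> [35, 35, 23, -1, -19]
  [-6, 13, -30, 41, 40, -2, -18, -43, 2] -> [41, 40, 13, 2, -2, -6, -18, -30, -43] -> [41, 13, -43]
  probe: [-31, 19, -5, 23, -2, 41, -32, 5, -47] -> [41, 23, 19, 5, -2, -5, -31, -32, -47] -> [41, 23, 19, 5, -5, -31, -47]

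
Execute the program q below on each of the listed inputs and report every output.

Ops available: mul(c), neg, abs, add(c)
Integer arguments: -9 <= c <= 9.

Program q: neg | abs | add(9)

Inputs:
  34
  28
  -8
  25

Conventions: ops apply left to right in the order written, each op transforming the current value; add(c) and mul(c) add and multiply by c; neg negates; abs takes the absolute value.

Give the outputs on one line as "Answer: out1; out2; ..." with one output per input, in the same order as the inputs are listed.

43; 37; 17; 34

Execution, op by op:
  34 -> -34 -> 34 -> 43
  28 -> -28 -> 28 -> 37
  -8 -> 8 -> 8 -> 17
  25 -> -25 -> 25 -> 34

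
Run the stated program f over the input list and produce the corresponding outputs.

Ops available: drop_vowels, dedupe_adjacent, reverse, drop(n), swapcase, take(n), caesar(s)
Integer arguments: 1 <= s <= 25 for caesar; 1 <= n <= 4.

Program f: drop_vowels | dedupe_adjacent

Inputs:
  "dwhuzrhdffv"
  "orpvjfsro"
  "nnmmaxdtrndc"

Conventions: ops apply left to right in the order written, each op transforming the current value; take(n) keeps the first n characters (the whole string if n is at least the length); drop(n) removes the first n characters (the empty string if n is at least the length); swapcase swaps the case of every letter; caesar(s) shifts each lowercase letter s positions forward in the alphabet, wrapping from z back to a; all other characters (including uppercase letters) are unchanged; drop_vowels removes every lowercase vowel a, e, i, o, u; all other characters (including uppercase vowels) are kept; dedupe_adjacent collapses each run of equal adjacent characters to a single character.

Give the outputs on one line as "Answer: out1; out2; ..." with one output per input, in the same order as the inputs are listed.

"dwhzrhdfv"; "rpvjfsr"; "nmxdtrndc"

Execution, op by op:
  "dwhuzrhdffv" -> "dwhzrhdffv" -> "dwhzrhdfv"
  "orpvjfsro" -> "rpvjfsr" -> "rpvjfsr"
  "nnmmaxdtrndc" -> "nnmmxdtrndc" -> "nmxdtrndc"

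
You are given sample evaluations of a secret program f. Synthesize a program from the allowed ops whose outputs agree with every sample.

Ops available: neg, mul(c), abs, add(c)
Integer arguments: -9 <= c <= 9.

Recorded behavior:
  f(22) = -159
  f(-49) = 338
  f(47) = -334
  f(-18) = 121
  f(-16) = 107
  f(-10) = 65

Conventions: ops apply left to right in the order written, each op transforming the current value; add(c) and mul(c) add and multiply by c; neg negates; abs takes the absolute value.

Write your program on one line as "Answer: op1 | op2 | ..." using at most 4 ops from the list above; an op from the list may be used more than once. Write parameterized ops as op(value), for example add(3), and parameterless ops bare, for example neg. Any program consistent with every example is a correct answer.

mul(7) | neg | add(-7) | add(2)

Check, running the answer program on each example:
  22 -> 154 -> -154 -> -161 -> -159
  -49 -> -343 -> 343 -> 336 -> 338
  47 -> 329 -> -329 -> -336 -> -334
  -18 -> -126 -> 126 -> 119 -> 121
  -16 -> -112 -> 112 -> 105 -> 107
  -10 -> -70 -> 70 -> 63 -> 65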